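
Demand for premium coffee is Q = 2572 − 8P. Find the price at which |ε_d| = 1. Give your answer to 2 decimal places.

160.75

For linear demand Q = a − bP, ε = −bP/(a − bP). |ε| = 1 when bP = a − bP, i.e. P = a/(2b).
P = 2572/(2·8) = 2572/16 = 160.7500.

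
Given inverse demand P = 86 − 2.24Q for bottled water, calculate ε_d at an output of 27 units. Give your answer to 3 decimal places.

-0.422

At Q = 27, P = 86 − 2.24(27) = 25.52.
dP/dQ = −2.24, so dQ/dP = 1/(−2.24) = -0.446.
ε = (dQ/dP)(P/Q) = (-0.446)(25.52/27).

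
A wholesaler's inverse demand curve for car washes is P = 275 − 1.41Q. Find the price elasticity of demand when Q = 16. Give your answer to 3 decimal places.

-11.190

At Q = 16, P = 275 − 1.41(16) = 252.44.
dP/dQ = −1.41, so dQ/dP = 1/(−1.41) = -0.709.
ε = (dQ/dP)(P/Q) = (-0.709)(252.44/16).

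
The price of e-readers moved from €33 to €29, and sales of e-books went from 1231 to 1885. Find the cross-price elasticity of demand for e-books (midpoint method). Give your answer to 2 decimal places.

-3.25

ΔQ_x = 1885 − 1231 = 654; ΔP_y = 29 − 33 = -4.
Midpoints: P̄_y = 31.00, Q̄_x = 1558.0.
ε_xy = (ΔQ_x/ΔP_y)(P̄_y/Q̄_x) = (654/-4)(31.00/1558.0).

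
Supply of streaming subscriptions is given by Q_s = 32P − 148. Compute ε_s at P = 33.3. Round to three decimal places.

At P = 33.3, Q_s = 917.60.
dQ_s/dP = 32.
ε_s = (dQ_s/dP)(P/Q_s) = (32)(33.3/917.60).

1.161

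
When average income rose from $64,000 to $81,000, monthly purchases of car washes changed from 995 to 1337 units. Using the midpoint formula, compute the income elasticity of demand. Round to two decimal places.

ΔQ = 342, ΔI = 17000. Midpoints: Ī = 72,500, Q̄ = 1166.0.
ε_I = (ΔQ/ΔI)(Ī/Q̄) = (342/17000)(72500/1166.0).
ε_I > 0, so the good is normal.

1.25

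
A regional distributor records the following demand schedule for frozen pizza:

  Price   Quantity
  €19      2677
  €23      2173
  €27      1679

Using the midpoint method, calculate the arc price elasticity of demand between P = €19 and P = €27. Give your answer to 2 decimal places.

At P = 19, Q = 2677; at P = 27, Q = 1679.
ΔQ = -998, ΔP = 8. Midpoints: P̄ = 23.00, Q̄ = 2178.0.
ε = (ΔQ/ΔP)(P̄/Q̄) = (-998/8)(23.00/2178.0).

-1.32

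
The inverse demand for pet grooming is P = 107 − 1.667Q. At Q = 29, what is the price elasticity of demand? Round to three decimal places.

At Q = 29, P = 107 − 1.667(29) = 58.66.
dP/dQ = −1.667, so dQ/dP = 1/(−1.667) = -0.600.
ε = (dQ/dP)(P/Q) = (-0.600)(58.66/29).

-1.213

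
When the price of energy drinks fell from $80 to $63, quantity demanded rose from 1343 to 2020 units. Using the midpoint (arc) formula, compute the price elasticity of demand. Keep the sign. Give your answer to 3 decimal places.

ΔQ = 2020 − 1343 = 677; ΔP = 63 − 80 = -17.
Midpoints: P̄ = 71.50, Q̄ = 1681.5.
ε = (ΔQ/ΔP)(P̄/Q̄) = (677/-17)(71.50/1681.5).

-1.693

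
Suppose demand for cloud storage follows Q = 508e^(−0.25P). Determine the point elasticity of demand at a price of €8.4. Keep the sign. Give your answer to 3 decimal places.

-2.100

At P = 8.4, Q = 62.208.
dQ/dP = −0.25·508e^(−0.25P) = −0.25Q = -15.552.
ε = (dQ/dP)(P/Q) = (-15.552)(8.4/62.208).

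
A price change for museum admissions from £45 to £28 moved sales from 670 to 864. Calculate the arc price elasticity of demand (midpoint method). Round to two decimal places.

ΔQ = 864 − 670 = 194; ΔP = 28 − 45 = -17.
Midpoints: P̄ = 36.50, Q̄ = 767.0.
ε = (ΔQ/ΔP)(P̄/Q̄) = (194/-17)(36.50/767.0).

-0.54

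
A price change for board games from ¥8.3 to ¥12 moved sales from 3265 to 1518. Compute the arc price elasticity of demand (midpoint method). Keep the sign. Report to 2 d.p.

-2.00

ΔQ = 1518 − 3265 = -1747; ΔP = 12 − 8.3 = 3.7.
Midpoints: P̄ = 10.15, Q̄ = 2391.5.
ε = (ΔQ/ΔP)(P̄/Q̄) = (-1747/3.7)(10.15/2391.5).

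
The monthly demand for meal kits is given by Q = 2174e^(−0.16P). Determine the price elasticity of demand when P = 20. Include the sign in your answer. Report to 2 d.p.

At P = 20, Q = 88.617.
dQ/dP = −0.16·2174e^(−0.16P) = −0.16Q = -14.179.
ε = (dQ/dP)(P/Q) = (-14.179)(20/88.617).

-3.20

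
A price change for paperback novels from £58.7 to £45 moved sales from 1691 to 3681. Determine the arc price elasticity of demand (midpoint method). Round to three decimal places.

-2.804

ΔQ = 3681 − 1691 = 1990; ΔP = 45 − 58.7 = -13.7.
Midpoints: P̄ = 51.85, Q̄ = 2686.0.
ε = (ΔQ/ΔP)(P̄/Q̄) = (1990/-13.7)(51.85/2686.0).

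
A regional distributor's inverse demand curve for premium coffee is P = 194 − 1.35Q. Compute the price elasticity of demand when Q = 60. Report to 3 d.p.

At Q = 60, P = 194 − 1.35(60) = 113.00.
dP/dQ = −1.35, so dQ/dP = 1/(−1.35) = -0.741.
ε = (dQ/dP)(P/Q) = (-0.741)(113.00/60).

-1.395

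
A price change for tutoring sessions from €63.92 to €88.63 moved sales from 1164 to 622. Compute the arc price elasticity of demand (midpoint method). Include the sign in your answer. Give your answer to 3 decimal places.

-1.874

ΔQ = 622 − 1164 = -542; ΔP = 88.63 − 63.92 = 24.71.
Midpoints: P̄ = 76.28, Q̄ = 893.0.
ε = (ΔQ/ΔP)(P̄/Q̄) = (-542/24.71)(76.28/893.0).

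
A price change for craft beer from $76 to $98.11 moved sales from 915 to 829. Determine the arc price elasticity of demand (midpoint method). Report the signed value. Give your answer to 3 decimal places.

ΔQ = 829 − 915 = -86; ΔP = 98.11 − 76 = 22.11.
Midpoints: P̄ = 87.06, Q̄ = 872.0.
ε = (ΔQ/ΔP)(P̄/Q̄) = (-86/22.11)(87.06/872.0).

-0.388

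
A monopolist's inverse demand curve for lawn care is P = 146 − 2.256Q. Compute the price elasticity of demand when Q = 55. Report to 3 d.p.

At Q = 55, P = 146 − 2.256(55) = 21.92.
dP/dQ = −2.256, so dQ/dP = 1/(−2.256) = -0.443.
ε = (dQ/dP)(P/Q) = (-0.443)(21.92/55).

-0.177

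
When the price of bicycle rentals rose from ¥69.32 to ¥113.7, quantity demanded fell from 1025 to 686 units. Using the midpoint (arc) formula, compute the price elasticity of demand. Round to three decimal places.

-0.817

ΔQ = 686 − 1025 = -339; ΔP = 113.7 − 69.32 = 44.38.
Midpoints: P̄ = 91.51, Q̄ = 855.5.
ε = (ΔQ/ΔP)(P̄/Q̄) = (-339/44.38)(91.51/855.5).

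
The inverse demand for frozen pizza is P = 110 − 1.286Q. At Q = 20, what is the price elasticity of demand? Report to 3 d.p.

At Q = 20, P = 110 − 1.286(20) = 84.28.
dP/dQ = −1.286, so dQ/dP = 1/(−1.286) = -0.778.
ε = (dQ/dP)(P/Q) = (-0.778)(84.28/20).

-3.277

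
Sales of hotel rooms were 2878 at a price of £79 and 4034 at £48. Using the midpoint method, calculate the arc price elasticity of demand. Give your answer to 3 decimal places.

-0.685

ΔQ = 4034 − 2878 = 1156; ΔP = 48 − 79 = -31.
Midpoints: P̄ = 63.50, Q̄ = 3456.0.
ε = (ΔQ/ΔP)(P̄/Q̄) = (1156/-31)(63.50/3456.0).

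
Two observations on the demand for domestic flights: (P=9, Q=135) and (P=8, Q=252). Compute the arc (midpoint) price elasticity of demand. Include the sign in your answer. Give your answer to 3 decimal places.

ΔQ = 252 − 135 = 117; ΔP = 8 − 9 = -1.
Midpoints: P̄ = 8.50, Q̄ = 193.5.
ε = (ΔQ/ΔP)(P̄/Q̄) = (117/-1)(8.50/193.5).

-5.140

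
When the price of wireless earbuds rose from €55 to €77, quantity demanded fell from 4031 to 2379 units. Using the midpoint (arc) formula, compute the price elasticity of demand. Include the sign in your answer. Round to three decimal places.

-1.546

ΔQ = 2379 − 4031 = -1652; ΔP = 77 − 55 = 22.
Midpoints: P̄ = 66.00, Q̄ = 3205.0.
ε = (ΔQ/ΔP)(P̄/Q̄) = (-1652/22)(66.00/3205.0).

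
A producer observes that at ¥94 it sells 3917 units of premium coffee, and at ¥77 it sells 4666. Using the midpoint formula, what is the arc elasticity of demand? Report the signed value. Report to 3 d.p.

-0.878

ΔQ = 4666 − 3917 = 749; ΔP = 77 − 94 = -17.
Midpoints: P̄ = 85.50, Q̄ = 4291.5.
ε = (ΔQ/ΔP)(P̄/Q̄) = (749/-17)(85.50/4291.5).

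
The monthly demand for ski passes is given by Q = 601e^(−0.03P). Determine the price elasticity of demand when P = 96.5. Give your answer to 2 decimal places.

At P = 96.5, Q = 33.235.
dQ/dP = −0.03·601e^(−0.03P) = −0.03Q = -0.997.
ε = (dQ/dP)(P/Q) = (-0.997)(96.5/33.235).
|ε| > 1, so demand is elastic at this price.

-2.90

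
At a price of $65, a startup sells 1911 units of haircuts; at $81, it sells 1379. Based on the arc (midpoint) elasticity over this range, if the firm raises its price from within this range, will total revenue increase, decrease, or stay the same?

decrease

Arc ε = (-532/16)(73.00/1645.0) ≈ -1.476.
|ε| = 1.48 > 1, so demand is elastic. A price rise therefore reduces total revenue.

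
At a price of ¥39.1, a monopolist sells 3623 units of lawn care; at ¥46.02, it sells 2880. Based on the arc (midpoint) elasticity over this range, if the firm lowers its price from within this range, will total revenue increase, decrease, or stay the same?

increase

Arc ε = (-743/6.92)(42.56/3251.5) ≈ -1.405.
|ε| = 1.41 > 1, so demand is elastic. A price cut therefore raises total revenue.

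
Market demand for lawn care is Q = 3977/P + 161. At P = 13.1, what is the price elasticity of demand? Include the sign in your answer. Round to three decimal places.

-0.653

At P = 13.1, Q = 464.588.
dQ/dP = −3977/P² = -23.175.
ε = (dQ/dP)(P/Q) = (-23.175)(13.1/464.588).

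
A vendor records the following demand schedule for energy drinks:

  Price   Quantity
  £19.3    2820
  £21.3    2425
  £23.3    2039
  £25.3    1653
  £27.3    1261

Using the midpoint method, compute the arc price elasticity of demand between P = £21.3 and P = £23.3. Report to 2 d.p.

-1.93

At P = 21.3, Q = 2425; at P = 23.3, Q = 2039.
ΔQ = -386, ΔP = 2.0. Midpoints: P̄ = 22.30, Q̄ = 2232.0.
ε = (ΔQ/ΔP)(P̄/Q̄) = (-386/2.0)(22.30/2232.0).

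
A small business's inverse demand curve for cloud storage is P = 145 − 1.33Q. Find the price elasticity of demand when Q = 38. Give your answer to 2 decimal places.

At Q = 38, P = 145 − 1.33(38) = 94.46.
dP/dQ = −1.33, so dQ/dP = 1/(−1.33) = -0.752.
ε = (dQ/dP)(P/Q) = (-0.752)(94.46/38).

-1.87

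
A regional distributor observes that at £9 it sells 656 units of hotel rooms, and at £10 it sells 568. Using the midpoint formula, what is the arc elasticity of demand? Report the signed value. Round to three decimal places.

-1.366

ΔQ = 568 − 656 = -88; ΔP = 10 − 9 = 1.
Midpoints: P̄ = 9.50, Q̄ = 612.0.
ε = (ΔQ/ΔP)(P̄/Q̄) = (-88/1)(9.50/612.0).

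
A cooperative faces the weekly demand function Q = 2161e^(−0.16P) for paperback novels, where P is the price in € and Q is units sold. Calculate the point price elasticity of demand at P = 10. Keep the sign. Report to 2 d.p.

-1.60

At P = 10, Q = 436.298.
dQ/dP = −0.16·2161e^(−0.16P) = −0.16Q = -69.808.
ε = (dQ/dP)(P/Q) = (-69.808)(10/436.298).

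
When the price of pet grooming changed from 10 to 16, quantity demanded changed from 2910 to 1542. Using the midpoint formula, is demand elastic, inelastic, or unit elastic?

elastic

Arc ε ≈ -1.332.
|ε| = 1.33 > 1.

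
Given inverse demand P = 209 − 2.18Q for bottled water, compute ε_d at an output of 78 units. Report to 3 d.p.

-0.229

At Q = 78, P = 209 − 2.18(78) = 38.96.
dP/dQ = −2.18, so dQ/dP = 1/(−2.18) = -0.459.
ε = (dQ/dP)(P/Q) = (-0.459)(38.96/78).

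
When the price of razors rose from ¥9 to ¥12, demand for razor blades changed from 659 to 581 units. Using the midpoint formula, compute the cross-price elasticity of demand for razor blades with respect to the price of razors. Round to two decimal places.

ΔQ_x = 581 − 659 = -78; ΔP_y = 12 − 9 = 3.
Midpoints: P̄_y = 10.50, Q̄_x = 620.0.
ε_xy = (ΔQ_x/ΔP_y)(P̄_y/Q̄_x) = (-78/3)(10.50/620.0).
ε_xy < 0, so the goods are complements.

-0.44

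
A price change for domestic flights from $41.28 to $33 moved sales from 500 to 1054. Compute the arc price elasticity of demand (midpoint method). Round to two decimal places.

ΔQ = 1054 − 500 = 554; ΔP = 33 − 41.28 = -8.28.
Midpoints: P̄ = 37.14, Q̄ = 777.0.
ε = (ΔQ/ΔP)(P̄/Q̄) = (554/-8.28)(37.14/777.0).

-3.20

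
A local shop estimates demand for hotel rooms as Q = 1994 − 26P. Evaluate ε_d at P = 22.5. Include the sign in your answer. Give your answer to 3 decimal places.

-0.415

At P = 22.5, Q = 1409.
dQ/dP = −26.
ε = (dQ/dP)(P/Q) = (-26)(22.5/1409).
|ε| < 1, so demand is inelastic at this price.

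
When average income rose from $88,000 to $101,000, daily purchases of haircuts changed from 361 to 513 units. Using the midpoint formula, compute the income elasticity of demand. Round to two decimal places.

2.53

ΔQ = 152, ΔI = 13000. Midpoints: Ī = 94,500, Q̄ = 437.0.
ε_I = (ΔQ/ΔI)(Ī/Q̄) = (152/13000)(94500/437.0).
ε_I > 0, so the good is normal.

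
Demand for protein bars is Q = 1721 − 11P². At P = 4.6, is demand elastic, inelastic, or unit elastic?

Q = 1488.240, dQ/dP = -101.200.
ε = (dQ/dP)(P/Q) ≈ -0.313.
|ε| = 0.31 < 1.

inelastic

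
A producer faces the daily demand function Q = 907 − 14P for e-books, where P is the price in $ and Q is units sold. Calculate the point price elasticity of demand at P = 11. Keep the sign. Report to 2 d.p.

At P = 11, Q = 753.
dQ/dP = −14.
ε = (dQ/dP)(P/Q) = (-14)(11/753).

-0.20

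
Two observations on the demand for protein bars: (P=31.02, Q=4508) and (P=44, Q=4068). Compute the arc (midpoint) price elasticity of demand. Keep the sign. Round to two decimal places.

-0.30

ΔQ = 4068 − 4508 = -440; ΔP = 44 − 31.02 = 12.98.
Midpoints: P̄ = 37.51, Q̄ = 4288.0.
ε = (ΔQ/ΔP)(P̄/Q̄) = (-440/12.98)(37.51/4288.0).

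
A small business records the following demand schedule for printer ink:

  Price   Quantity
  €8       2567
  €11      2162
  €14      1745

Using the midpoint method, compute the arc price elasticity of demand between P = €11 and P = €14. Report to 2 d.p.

-0.89

At P = 11, Q = 2162; at P = 14, Q = 1745.
ΔQ = -417, ΔP = 3. Midpoints: P̄ = 12.50, Q̄ = 1953.5.
ε = (ΔQ/ΔP)(P̄/Q̄) = (-417/3)(12.50/1953.5).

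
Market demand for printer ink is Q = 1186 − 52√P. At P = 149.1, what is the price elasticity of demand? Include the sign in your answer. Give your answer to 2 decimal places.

-0.58

At P = 149.1, Q = 551.046.
dQ/dP = −52/(2√P) = -2.129.
ε = (dQ/dP)(P/Q) = (-2.129)(149.1/551.046).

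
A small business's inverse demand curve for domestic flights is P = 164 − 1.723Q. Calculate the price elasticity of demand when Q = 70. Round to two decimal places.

At Q = 70, P = 164 − 1.723(70) = 43.39.
dP/dQ = −1.723, so dQ/dP = 1/(−1.723) = -0.580.
ε = (dQ/dP)(P/Q) = (-0.580)(43.39/70).

-0.36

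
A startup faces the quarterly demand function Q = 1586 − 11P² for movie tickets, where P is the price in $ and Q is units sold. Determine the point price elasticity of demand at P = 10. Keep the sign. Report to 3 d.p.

At P = 10, Q = 486.
dQ/dP = −22P = -220.
ε = (dQ/dP)(P/Q) = (-220)(10/486).
|ε| > 1, so demand is elastic at this price.

-4.527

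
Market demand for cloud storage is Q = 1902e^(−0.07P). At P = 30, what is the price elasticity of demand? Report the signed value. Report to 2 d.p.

-2.10

At P = 30, Q = 232.912.
dQ/dP = −0.07·1902e^(−0.07P) = −0.07Q = -16.304.
ε = (dQ/dP)(P/Q) = (-16.304)(30/232.912).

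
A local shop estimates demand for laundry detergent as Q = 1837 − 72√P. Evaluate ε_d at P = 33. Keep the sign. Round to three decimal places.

-0.145

At P = 33, Q = 1423.391.
dQ/dP = −72/(2√P) = -6.267.
ε = (dQ/dP)(P/Q) = (-6.267)(33/1423.391).
|ε| < 1, so demand is inelastic at this price.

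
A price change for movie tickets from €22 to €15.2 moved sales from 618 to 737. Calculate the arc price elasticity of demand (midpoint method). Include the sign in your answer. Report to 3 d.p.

-0.480

ΔQ = 737 − 618 = 119; ΔP = 15.2 − 22 = -6.8.
Midpoints: P̄ = 18.60, Q̄ = 677.5.
ε = (ΔQ/ΔP)(P̄/Q̄) = (119/-6.8)(18.60/677.5).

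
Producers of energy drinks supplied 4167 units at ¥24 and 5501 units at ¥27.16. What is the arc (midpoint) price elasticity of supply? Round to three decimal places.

ΔQ = 5501 − 4167 = 1334; ΔP = 27.16 − 24 = 3.16.
Midpoints: P̄ = 25.58, Q̄ = 4834.0.
ε_s = (ΔQ/ΔP)(P̄/Q̄) = (1334/3.16)(25.58/4834.0).

2.234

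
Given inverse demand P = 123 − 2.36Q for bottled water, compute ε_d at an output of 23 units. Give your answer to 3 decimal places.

At Q = 23, P = 123 − 2.36(23) = 68.72.
dP/dQ = −2.36, so dQ/dP = 1/(−2.36) = -0.424.
ε = (dQ/dP)(P/Q) = (-0.424)(68.72/23).

-1.266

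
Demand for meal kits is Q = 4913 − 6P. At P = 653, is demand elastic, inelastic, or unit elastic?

elastic

Q = 995, dQ/dP = -6.
ε = (dQ/dP)(P/Q) ≈ -3.938.
|ε| = 3.94 > 1.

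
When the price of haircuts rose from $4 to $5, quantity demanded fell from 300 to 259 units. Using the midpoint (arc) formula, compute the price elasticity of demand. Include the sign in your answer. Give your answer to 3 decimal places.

ΔQ = 259 − 300 = -41; ΔP = 5 − 4 = 1.
Midpoints: P̄ = 4.50, Q̄ = 279.5.
ε = (ΔQ/ΔP)(P̄/Q̄) = (-41/1)(4.50/279.5).

-0.660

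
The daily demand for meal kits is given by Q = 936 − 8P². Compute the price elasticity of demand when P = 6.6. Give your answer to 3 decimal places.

At P = 6.6, Q = 587.520.
dQ/dP = −16P = -105.600.
ε = (dQ/dP)(P/Q) = (-105.600)(6.6/587.520).
|ε| > 1, so demand is elastic at this price.

-1.186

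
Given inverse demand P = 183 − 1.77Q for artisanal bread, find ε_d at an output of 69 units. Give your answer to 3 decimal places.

-0.498

At Q = 69, P = 183 − 1.77(69) = 60.87.
dP/dQ = −1.77, so dQ/dP = 1/(−1.77) = -0.565.
ε = (dQ/dP)(P/Q) = (-0.565)(60.87/69).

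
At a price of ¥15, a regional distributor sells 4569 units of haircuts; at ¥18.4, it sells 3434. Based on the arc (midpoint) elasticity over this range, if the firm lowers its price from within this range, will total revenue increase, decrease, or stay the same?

increase

Arc ε = (-1135/3.4)(16.70/4001.5) ≈ -1.393.
|ε| = 1.39 > 1, so demand is elastic. A price cut therefore raises total revenue.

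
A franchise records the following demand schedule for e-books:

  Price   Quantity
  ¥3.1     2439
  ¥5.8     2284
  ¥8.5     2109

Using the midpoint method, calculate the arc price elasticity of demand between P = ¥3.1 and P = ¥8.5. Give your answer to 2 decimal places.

At P = 3.1, Q = 2439; at P = 8.5, Q = 2109.
ΔQ = -330, ΔP = 5.4. Midpoints: P̄ = 5.80, Q̄ = 2274.0.
ε = (ΔQ/ΔP)(P̄/Q̄) = (-330/5.4)(5.80/2274.0).

-0.16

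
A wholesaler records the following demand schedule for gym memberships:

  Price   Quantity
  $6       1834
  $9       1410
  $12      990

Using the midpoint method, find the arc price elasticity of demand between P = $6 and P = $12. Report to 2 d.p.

-0.90

At P = 6, Q = 1834; at P = 12, Q = 990.
ΔQ = -844, ΔP = 6. Midpoints: P̄ = 9.00, Q̄ = 1412.0.
ε = (ΔQ/ΔP)(P̄/Q̄) = (-844/6)(9.00/1412.0).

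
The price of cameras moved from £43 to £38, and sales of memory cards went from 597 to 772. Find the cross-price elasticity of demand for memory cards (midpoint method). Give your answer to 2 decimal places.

ΔQ_x = 772 − 597 = 175; ΔP_y = 38 − 43 = -5.
Midpoints: P̄_y = 40.50, Q̄_x = 684.5.
ε_xy = (ΔQ_x/ΔP_y)(P̄_y/Q̄_x) = (175/-5)(40.50/684.5).

-2.07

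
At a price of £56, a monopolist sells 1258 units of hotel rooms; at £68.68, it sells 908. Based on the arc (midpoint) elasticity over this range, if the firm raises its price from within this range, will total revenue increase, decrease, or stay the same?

Arc ε = (-350/12.68)(62.34/1083.0) ≈ -1.589.
|ε| = 1.59 > 1, so demand is elastic. A price rise therefore reduces total revenue.

decrease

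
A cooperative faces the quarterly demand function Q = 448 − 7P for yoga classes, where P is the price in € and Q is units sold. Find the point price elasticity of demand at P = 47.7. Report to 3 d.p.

-2.926

At P = 47.7, Q = 114.100.
dQ/dP = −7.
ε = (dQ/dP)(P/Q) = (-7)(47.7/114.100).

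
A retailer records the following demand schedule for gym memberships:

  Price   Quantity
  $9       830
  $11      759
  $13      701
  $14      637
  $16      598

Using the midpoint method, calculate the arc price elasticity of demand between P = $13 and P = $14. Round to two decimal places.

-1.29

At P = 13, Q = 701; at P = 14, Q = 637.
ΔQ = -64, ΔP = 1. Midpoints: P̄ = 13.50, Q̄ = 669.0.
ε = (ΔQ/ΔP)(P̄/Q̄) = (-64/1)(13.50/669.0).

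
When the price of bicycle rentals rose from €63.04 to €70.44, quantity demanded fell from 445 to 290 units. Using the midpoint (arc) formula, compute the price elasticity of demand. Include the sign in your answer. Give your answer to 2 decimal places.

ΔQ = 290 − 445 = -155; ΔP = 70.44 − 63.04 = 7.4.
Midpoints: P̄ = 66.74, Q̄ = 367.5.
ε = (ΔQ/ΔP)(P̄/Q̄) = (-155/7.4)(66.74/367.5).

-3.80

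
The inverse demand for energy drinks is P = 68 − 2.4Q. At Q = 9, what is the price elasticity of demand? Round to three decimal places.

At Q = 9, P = 68 − 2.4(9) = 46.40.
dP/dQ = −2.4, so dQ/dP = 1/(−2.4) = -0.417.
ε = (dQ/dP)(P/Q) = (-0.417)(46.40/9).

-2.148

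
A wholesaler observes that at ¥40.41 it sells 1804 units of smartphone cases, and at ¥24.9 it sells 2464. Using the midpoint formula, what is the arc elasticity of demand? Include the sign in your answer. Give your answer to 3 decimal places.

-0.651

ΔQ = 2464 − 1804 = 660; ΔP = 24.9 − 40.41 = -15.51.
Midpoints: P̄ = 32.66, Q̄ = 2134.0.
ε = (ΔQ/ΔP)(P̄/Q̄) = (660/-15.51)(32.66/2134.0).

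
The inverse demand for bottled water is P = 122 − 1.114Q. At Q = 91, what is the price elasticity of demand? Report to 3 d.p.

At Q = 91, P = 122 − 1.114(91) = 20.63.
dP/dQ = −1.114, so dQ/dP = 1/(−1.114) = -0.898.
ε = (dQ/dP)(P/Q) = (-0.898)(20.63/91).

-0.203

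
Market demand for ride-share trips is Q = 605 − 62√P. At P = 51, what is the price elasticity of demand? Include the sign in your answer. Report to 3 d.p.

-1.365

At P = 51, Q = 162.231.
dQ/dP = −62/(2√P) = -4.341.
ε = (dQ/dP)(P/Q) = (-4.341)(51/162.231).
|ε| > 1, so demand is elastic at this price.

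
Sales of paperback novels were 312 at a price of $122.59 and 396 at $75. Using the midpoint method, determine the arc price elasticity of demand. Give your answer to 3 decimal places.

-0.493

ΔQ = 396 − 312 = 84; ΔP = 75 − 122.59 = -47.59.
Midpoints: P̄ = 98.80, Q̄ = 354.0.
ε = (ΔQ/ΔP)(P̄/Q̄) = (84/-47.59)(98.80/354.0).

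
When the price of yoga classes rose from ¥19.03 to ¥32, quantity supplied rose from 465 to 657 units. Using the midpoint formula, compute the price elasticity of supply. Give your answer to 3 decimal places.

ΔQ = 657 − 465 = 192; ΔP = 32 − 19.03 = 12.97.
Midpoints: P̄ = 25.52, Q̄ = 561.0.
ε_s = (ΔQ/ΔP)(P̄/Q̄) = (192/12.97)(25.52/561.0).

0.673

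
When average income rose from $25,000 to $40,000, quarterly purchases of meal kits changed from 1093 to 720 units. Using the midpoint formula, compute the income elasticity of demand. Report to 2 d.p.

ΔQ = -373, ΔI = 15000. Midpoints: Ī = 32,500, Q̄ = 906.5.
ε_I = (ΔQ/ΔI)(Ī/Q̄) = (-373/15000)(32500/906.5).

-0.89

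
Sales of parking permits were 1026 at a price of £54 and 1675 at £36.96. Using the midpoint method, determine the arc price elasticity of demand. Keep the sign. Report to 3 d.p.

ΔQ = 1675 − 1026 = 649; ΔP = 36.96 − 54 = -17.04.
Midpoints: P̄ = 45.48, Q̄ = 1350.5.
ε = (ΔQ/ΔP)(P̄/Q̄) = (649/-17.04)(45.48/1350.5).

-1.283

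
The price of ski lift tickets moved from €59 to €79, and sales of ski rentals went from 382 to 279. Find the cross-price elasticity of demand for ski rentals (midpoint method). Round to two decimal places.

ΔQ_x = 279 − 382 = -103; ΔP_y = 79 − 59 = 20.
Midpoints: P̄_y = 69.00, Q̄_x = 330.5.
ε_xy = (ΔQ_x/ΔP_y)(P̄_y/Q̄_x) = (-103/20)(69.00/330.5).
ε_xy < 0, so the goods are complements.

-1.08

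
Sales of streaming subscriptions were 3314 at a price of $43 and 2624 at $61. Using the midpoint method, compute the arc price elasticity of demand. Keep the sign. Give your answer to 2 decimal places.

ΔQ = 2624 − 3314 = -690; ΔP = 61 − 43 = 18.
Midpoints: P̄ = 52.00, Q̄ = 2969.0.
ε = (ΔQ/ΔP)(P̄/Q̄) = (-690/18)(52.00/2969.0).

-0.67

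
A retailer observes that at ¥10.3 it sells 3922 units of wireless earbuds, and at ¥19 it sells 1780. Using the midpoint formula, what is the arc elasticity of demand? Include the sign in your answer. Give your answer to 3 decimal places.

-1.265

ΔQ = 1780 − 3922 = -2142; ΔP = 19 − 10.3 = 8.7.
Midpoints: P̄ = 14.65, Q̄ = 2851.0.
ε = (ΔQ/ΔP)(P̄/Q̄) = (-2142/8.7)(14.65/2851.0).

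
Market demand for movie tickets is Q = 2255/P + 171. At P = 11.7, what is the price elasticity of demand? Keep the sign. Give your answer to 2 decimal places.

-0.53

At P = 11.7, Q = 363.735.
dQ/dP = −2255/P² = -16.473.
ε = (dQ/dP)(P/Q) = (-16.473)(11.7/363.735).
|ε| < 1, so demand is inelastic at this price.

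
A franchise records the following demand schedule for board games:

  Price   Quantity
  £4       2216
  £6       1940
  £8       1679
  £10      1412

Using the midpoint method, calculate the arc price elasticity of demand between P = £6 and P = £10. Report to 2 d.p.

-0.63

At P = 6, Q = 1940; at P = 10, Q = 1412.
ΔQ = -528, ΔP = 4. Midpoints: P̄ = 8.00, Q̄ = 1676.0.
ε = (ΔQ/ΔP)(P̄/Q̄) = (-528/4)(8.00/1676.0).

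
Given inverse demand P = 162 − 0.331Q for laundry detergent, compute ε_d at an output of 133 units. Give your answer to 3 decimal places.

At Q = 133, P = 162 − 0.331(133) = 117.98.
dP/dQ = −0.331, so dQ/dP = 1/(−0.331) = -3.021.
ε = (dQ/dP)(P/Q) = (-3.021)(117.98/133).

-2.680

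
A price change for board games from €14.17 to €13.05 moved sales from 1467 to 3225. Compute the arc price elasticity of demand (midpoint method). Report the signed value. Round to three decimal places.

ΔQ = 3225 − 1467 = 1758; ΔP = 13.05 − 14.17 = -1.12.
Midpoints: P̄ = 13.61, Q̄ = 2346.0.
ε = (ΔQ/ΔP)(P̄/Q̄) = (1758/-1.12)(13.61/2346.0).

-9.106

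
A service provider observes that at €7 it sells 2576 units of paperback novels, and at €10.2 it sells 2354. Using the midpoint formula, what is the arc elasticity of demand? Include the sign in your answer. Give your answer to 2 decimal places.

ΔQ = 2354 − 2576 = -222; ΔP = 10.2 − 7 = 3.2.
Midpoints: P̄ = 8.60, Q̄ = 2465.0.
ε = (ΔQ/ΔP)(P̄/Q̄) = (-222/3.2)(8.60/2465.0).

-0.24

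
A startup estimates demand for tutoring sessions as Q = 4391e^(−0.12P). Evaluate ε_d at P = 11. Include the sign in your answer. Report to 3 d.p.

-1.320

At P = 11, Q = 1172.991.
dQ/dP = −0.12·4391e^(−0.12P) = −0.12Q = -140.759.
ε = (dQ/dP)(P/Q) = (-140.759)(11/1172.991).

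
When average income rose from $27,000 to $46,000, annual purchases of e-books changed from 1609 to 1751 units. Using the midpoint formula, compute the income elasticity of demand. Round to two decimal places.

0.16

ΔQ = 142, ΔI = 19000. Midpoints: Ī = 36,500, Q̄ = 1680.0.
ε_I = (ΔQ/ΔI)(Ī/Q̄) = (142/19000)(36500/1680.0).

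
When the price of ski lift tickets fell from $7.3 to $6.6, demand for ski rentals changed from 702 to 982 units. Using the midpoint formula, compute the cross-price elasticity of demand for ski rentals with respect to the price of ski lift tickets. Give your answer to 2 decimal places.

-3.30

ΔQ_x = 982 − 702 = 280; ΔP_y = 6.6 − 7.3 = -0.7.
Midpoints: P̄_y = 6.95, Q̄_x = 842.0.
ε_xy = (ΔQ_x/ΔP_y)(P̄_y/Q̄_x) = (280/-0.7)(6.95/842.0).
ε_xy < 0, so the goods are complements.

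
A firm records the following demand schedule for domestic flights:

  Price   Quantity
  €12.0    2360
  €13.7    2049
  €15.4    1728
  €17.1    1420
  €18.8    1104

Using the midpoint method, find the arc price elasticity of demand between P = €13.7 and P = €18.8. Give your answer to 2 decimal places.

At P = 13.7, Q = 2049; at P = 18.8, Q = 1104.
ΔQ = -945, ΔP = 5.1. Midpoints: P̄ = 16.25, Q̄ = 1576.5.
ε = (ΔQ/ΔP)(P̄/Q̄) = (-945/5.1)(16.25/1576.5).

-1.91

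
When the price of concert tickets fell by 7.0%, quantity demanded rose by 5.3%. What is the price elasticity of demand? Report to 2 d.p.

ε = %ΔQ / %ΔP = (5.3)/(-7.0) = -0.757.

-0.76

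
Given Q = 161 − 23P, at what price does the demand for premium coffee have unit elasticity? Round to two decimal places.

For linear demand Q = a − bP, ε = −bP/(a − bP). |ε| = 1 when bP = a − bP, i.e. P = a/(2b).
P = 161/(2·23) = 161/46 = 3.5000.

3.50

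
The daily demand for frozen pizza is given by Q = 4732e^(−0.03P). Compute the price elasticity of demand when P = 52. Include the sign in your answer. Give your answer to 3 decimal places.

At P = 52, Q = 994.364.
dQ/dP = −0.03·4732e^(−0.03P) = −0.03Q = -29.831.
ε = (dQ/dP)(P/Q) = (-29.831)(52/994.364).
|ε| > 1, so demand is elastic at this price.

-1.560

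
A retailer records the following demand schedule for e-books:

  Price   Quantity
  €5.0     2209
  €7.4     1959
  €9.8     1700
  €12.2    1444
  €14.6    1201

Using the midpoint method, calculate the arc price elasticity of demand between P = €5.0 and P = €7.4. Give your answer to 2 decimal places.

-0.31

At P = 5.0, Q = 2209; at P = 7.4, Q = 1959.
ΔQ = -250, ΔP = 2.4. Midpoints: P̄ = 6.20, Q̄ = 2084.0.
ε = (ΔQ/ΔP)(P̄/Q̄) = (-250/2.4)(6.20/2084.0).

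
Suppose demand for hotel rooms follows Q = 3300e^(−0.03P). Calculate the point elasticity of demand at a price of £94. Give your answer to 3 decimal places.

-2.820

At P = 94, Q = 196.700.
dQ/dP = −0.03·3300e^(−0.03P) = −0.03Q = -5.901.
ε = (dQ/dP)(P/Q) = (-5.901)(94/196.700).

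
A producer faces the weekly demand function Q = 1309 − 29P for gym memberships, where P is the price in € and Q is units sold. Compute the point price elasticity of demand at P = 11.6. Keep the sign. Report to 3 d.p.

At P = 11.6, Q = 972.600.
dQ/dP = −29.
ε = (dQ/dP)(P/Q) = (-29)(11.6/972.600).

-0.346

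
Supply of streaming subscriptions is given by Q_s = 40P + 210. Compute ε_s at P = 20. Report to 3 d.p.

0.792

At P = 20, Q_s = 1010.
dQ_s/dP = 40.
ε_s = (dQ_s/dP)(P/Q_s) = (40)(20/1010).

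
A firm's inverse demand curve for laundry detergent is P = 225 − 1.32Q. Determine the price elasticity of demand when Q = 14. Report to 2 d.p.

At Q = 14, P = 225 − 1.32(14) = 206.52.
dP/dQ = −1.32, so dQ/dP = 1/(−1.32) = -0.758.
ε = (dQ/dP)(P/Q) = (-0.758)(206.52/14).

-11.18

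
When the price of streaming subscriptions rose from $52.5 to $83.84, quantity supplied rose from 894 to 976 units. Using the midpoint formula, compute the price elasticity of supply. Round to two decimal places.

ΔQ = 976 − 894 = 82; ΔP = 83.84 − 52.5 = 31.34.
Midpoints: P̄ = 68.17, Q̄ = 935.0.
ε_s = (ΔQ/ΔP)(P̄/Q̄) = (82/31.34)(68.17/935.0).

0.19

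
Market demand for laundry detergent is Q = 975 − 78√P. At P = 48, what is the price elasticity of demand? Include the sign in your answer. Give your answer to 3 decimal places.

-0.622

At P = 48, Q = 434.600.
dQ/dP = −78/(2√P) = -5.629.
ε = (dQ/dP)(P/Q) = (-5.629)(48/434.600).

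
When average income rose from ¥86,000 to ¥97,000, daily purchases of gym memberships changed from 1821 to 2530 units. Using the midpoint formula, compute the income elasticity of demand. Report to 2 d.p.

ΔQ = 709, ΔI = 11000. Midpoints: Ī = 91,500, Q̄ = 2175.5.
ε_I = (ΔQ/ΔI)(Ī/Q̄) = (709/11000)(91500/2175.5).

2.71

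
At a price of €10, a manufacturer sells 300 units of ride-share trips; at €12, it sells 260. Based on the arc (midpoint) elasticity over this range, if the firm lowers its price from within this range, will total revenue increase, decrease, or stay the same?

decrease

Arc ε = (-40/2)(11.00/280.0) ≈ -0.786.
|ε| = 0.79 < 1, so demand is inelastic. A price cut therefore reduces total revenue.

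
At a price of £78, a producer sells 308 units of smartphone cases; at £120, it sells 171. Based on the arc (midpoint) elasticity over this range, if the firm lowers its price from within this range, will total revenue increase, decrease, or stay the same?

increase

Arc ε = (-137/42)(99.00/239.5) ≈ -1.348.
|ε| = 1.35 > 1, so demand is elastic. A price cut therefore raises total revenue.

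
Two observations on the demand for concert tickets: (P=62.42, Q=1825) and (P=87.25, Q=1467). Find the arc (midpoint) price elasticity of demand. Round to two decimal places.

-0.66

ΔQ = 1467 − 1825 = -358; ΔP = 87.25 − 62.42 = 24.83.
Midpoints: P̄ = 74.84, Q̄ = 1646.0.
ε = (ΔQ/ΔP)(P̄/Q̄) = (-358/24.83)(74.84/1646.0).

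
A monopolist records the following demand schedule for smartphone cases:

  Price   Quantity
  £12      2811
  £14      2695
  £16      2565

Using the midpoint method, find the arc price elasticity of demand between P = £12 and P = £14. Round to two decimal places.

-0.27

At P = 12, Q = 2811; at P = 14, Q = 2695.
ΔQ = -116, ΔP = 2. Midpoints: P̄ = 13.00, Q̄ = 2753.0.
ε = (ΔQ/ΔP)(P̄/Q̄) = (-116/2)(13.00/2753.0).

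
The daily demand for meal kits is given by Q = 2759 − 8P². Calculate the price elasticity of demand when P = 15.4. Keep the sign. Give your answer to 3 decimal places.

At P = 15.4, Q = 861.720.
dQ/dP = −16P = -246.400.
ε = (dQ/dP)(P/Q) = (-246.400)(15.4/861.720).
|ε| > 1, so demand is elastic at this price.

-4.403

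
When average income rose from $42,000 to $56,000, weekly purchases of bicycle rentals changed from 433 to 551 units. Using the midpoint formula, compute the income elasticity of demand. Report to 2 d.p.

0.84

ΔQ = 118, ΔI = 14000. Midpoints: Ī = 49,000, Q̄ = 492.0.
ε_I = (ΔQ/ΔI)(Ī/Q̄) = (118/14000)(49000/492.0).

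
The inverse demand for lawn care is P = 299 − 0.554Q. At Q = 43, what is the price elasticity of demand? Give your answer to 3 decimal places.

-11.551

At Q = 43, P = 299 − 0.554(43) = 275.18.
dP/dQ = −0.554, so dQ/dP = 1/(−0.554) = -1.805.
ε = (dQ/dP)(P/Q) = (-1.805)(275.18/43).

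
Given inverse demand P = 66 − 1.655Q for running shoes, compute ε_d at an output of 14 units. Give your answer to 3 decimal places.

At Q = 14, P = 66 − 1.655(14) = 42.83.
dP/dQ = −1.655, so dQ/dP = 1/(−1.655) = -0.604.
ε = (dQ/dP)(P/Q) = (-0.604)(42.83/14).

-1.849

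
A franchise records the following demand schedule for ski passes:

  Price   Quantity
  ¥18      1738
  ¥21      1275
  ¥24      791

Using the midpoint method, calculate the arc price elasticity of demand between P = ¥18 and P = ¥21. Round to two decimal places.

At P = 18, Q = 1738; at P = 21, Q = 1275.
ΔQ = -463, ΔP = 3. Midpoints: P̄ = 19.50, Q̄ = 1506.5.
ε = (ΔQ/ΔP)(P̄/Q̄) = (-463/3)(19.50/1506.5).

-2.00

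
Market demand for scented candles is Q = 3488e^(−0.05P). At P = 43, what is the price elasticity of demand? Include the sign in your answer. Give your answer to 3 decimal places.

At P = 43, Q = 406.297.
dQ/dP = −0.05·3488e^(−0.05P) = −0.05Q = -20.315.
ε = (dQ/dP)(P/Q) = (-20.315)(43/406.297).

-2.150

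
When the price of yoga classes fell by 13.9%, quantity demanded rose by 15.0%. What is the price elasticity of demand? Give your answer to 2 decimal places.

-1.08

ε = %ΔQ / %ΔP = (15.0)/(-13.9) = -1.079.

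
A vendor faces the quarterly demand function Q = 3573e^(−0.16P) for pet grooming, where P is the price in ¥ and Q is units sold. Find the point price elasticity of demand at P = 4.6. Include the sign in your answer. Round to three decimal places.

-0.736

At P = 4.6, Q = 1711.561.
dQ/dP = −0.16·3573e^(−0.16P) = −0.16Q = -273.850.
ε = (dQ/dP)(P/Q) = (-273.850)(4.6/1711.561).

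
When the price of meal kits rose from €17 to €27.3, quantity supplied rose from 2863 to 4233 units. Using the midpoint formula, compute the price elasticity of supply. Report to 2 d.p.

ΔQ = 4233 − 2863 = 1370; ΔP = 27.3 − 17 = 10.3.
Midpoints: P̄ = 22.15, Q̄ = 3548.0.
ε_s = (ΔQ/ΔP)(P̄/Q̄) = (1370/10.3)(22.15/3548.0).

0.83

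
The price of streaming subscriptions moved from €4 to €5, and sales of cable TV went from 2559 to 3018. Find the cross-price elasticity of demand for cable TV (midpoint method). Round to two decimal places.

ΔQ_x = 3018 − 2559 = 459; ΔP_y = 5 − 4 = 1.
Midpoints: P̄_y = 4.50, Q̄_x = 2788.5.
ε_xy = (ΔQ_x/ΔP_y)(P̄_y/Q̄_x) = (459/1)(4.50/2788.5).

0.74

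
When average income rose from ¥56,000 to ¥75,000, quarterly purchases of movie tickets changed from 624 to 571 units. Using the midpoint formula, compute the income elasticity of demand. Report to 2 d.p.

ΔQ = -53, ΔI = 19000. Midpoints: Ī = 65,500, Q̄ = 597.5.
ε_I = (ΔQ/ΔI)(Ī/Q̄) = (-53/19000)(65500/597.5).

-0.31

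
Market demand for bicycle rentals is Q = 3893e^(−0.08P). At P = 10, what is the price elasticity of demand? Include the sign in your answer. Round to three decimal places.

At P = 10, Q = 1749.238.
dQ/dP = −0.08·3893e^(−0.08P) = −0.08Q = -139.939.
ε = (dQ/dP)(P/Q) = (-139.939)(10/1749.238).

-0.800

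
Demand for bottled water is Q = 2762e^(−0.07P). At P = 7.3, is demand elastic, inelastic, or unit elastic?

inelastic

Q = 1656.911, dQ/dP = -115.984.
ε = (dQ/dP)(P/Q) ≈ -0.511.
|ε| = 0.51 < 1.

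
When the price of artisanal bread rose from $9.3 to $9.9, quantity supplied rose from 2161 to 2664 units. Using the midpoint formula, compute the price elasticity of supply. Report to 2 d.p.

ΔQ = 2664 − 2161 = 503; ΔP = 9.9 − 9.3 = 0.6.
Midpoints: P̄ = 9.60, Q̄ = 2412.5.
ε_s = (ΔQ/ΔP)(P̄/Q̄) = (503/0.6)(9.60/2412.5).

3.34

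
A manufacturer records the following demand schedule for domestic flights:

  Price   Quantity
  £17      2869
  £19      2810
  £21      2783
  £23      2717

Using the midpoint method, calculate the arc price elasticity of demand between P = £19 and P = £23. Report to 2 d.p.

At P = 19, Q = 2810; at P = 23, Q = 2717.
ΔQ = -93, ΔP = 4. Midpoints: P̄ = 21.00, Q̄ = 2763.5.
ε = (ΔQ/ΔP)(P̄/Q̄) = (-93/4)(21.00/2763.5).

-0.18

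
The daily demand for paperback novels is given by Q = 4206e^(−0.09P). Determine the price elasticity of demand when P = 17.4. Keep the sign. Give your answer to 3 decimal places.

-1.566

At P = 17.4, Q = 878.545.
dQ/dP = −0.09·4206e^(−0.09P) = −0.09Q = -79.069.
ε = (dQ/dP)(P/Q) = (-79.069)(17.4/878.545).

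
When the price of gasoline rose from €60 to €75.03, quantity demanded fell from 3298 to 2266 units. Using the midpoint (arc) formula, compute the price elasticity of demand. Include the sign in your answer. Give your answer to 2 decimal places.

ΔQ = 2266 − 3298 = -1032; ΔP = 75.03 − 60 = 15.03.
Midpoints: P̄ = 67.52, Q̄ = 2782.0.
ε = (ΔQ/ΔP)(P̄/Q̄) = (-1032/15.03)(67.52/2782.0).

-1.67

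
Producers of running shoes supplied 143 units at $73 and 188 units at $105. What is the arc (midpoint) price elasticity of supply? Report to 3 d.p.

ΔQ = 188 − 143 = 45; ΔP = 105 − 73 = 32.
Midpoints: P̄ = 89.00, Q̄ = 165.5.
ε_s = (ΔQ/ΔP)(P̄/Q̄) = (45/32)(89.00/165.5).

0.756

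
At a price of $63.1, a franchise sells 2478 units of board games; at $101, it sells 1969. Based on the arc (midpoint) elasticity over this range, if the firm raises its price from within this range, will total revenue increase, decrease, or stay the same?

increase

Arc ε = (-509/37.9)(82.05/2223.5) ≈ -0.496.
|ε| = 0.50 < 1, so demand is inelastic. A price rise therefore raises total revenue.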